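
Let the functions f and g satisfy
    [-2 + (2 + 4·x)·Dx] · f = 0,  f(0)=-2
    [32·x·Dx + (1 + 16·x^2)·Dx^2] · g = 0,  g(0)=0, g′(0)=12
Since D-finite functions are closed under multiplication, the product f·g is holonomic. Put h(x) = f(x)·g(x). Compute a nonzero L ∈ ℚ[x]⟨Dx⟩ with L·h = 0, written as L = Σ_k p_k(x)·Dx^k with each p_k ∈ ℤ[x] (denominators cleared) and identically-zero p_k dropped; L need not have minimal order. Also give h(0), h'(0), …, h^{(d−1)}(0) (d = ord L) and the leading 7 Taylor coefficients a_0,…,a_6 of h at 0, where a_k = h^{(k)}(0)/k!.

L = (3 - 32·x - 16·x^2) + (-2 + 28·x + 96·x^2 + 64·x^3)·Dx + (1 + 4·x + 20·x^2 + 64·x^3 + 64·x^4)·Dx^2  (order 2).
h: a_k = 0, -24, -24, 140, 116, -6389/5, -5929/5, …
ICs: h(0) = 0, h′(0) = -24.

f: a_k = -2, -2, 1, -1, 5/4, -7/4, 21/8, …
g: a_k = 0, 12, 0, -64, 0, 3072/5, 0, …
L₀ := L_f ⊗_s L_g (sym. prod.), ord ≤ 2.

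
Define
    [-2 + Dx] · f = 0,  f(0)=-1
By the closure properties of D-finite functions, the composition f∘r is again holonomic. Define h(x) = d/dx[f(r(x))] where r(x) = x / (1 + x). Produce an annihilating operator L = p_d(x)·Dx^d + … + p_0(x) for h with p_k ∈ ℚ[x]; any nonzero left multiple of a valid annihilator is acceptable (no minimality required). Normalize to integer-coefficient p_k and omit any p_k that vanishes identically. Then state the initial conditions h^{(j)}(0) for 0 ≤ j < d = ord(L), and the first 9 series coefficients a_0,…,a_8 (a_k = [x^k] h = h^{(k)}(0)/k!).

L = -2·x + (-1 - 2·x - x^2)·Dx  (order 1).
h: a_k = -2, 0, 2, -8/3, 2, -8/15, -10/9, 256/105, -142/45, …
ICs: h(0) = -2.

f: a_k = -1, -2, -2, -4/3, -2/3, -4/15, -4/45, -8/315, -2/315, …
Substitute x→r, Dx→(1/r')Dx; clear ⇒ L₀.
h=h₀': d/dx-closure on L₀ ⇒ L.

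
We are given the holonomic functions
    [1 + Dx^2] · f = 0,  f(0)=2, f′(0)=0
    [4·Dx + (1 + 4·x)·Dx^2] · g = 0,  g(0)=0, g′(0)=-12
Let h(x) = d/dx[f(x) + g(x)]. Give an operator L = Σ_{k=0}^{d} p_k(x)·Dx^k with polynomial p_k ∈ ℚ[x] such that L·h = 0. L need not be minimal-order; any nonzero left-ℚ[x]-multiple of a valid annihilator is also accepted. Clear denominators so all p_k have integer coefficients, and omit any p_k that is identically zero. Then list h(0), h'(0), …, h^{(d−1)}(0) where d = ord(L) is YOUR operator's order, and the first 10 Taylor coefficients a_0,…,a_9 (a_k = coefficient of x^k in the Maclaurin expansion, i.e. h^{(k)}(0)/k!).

f: a_k = 2, 0, -1, 0, 1/12, 0, -1/360, 0, 1/20160, 0, …
g: a_k = 0, -12, 24, -64, 192, -3072/5, 2048, -49152/7, 24576, -262144/3, …
L₀ := lclm(L_f,L_g); ord L₀ ≤ 2+2.
Differentiate: ansatz ord ≤ ord L₀ ⇒ L.
L = (388 + 32·x + 64·x^2) + (33 + 140·x + 48·x^2 + 64·x^3)·Dx + (388 + 32·x + 64·x^2)·Dx^2 + (33 + 140·x + 48·x^2 + 64·x^3)·Dx^3  (order 3).
h: a_k = -12, 46, -192, 2305/3, -3072, 737279/60, -49152, 495452161/2520, -786432, 570760888319/181440, …
ICs: h(0) = -12, h′(0) = 46, h′′(0) = -384.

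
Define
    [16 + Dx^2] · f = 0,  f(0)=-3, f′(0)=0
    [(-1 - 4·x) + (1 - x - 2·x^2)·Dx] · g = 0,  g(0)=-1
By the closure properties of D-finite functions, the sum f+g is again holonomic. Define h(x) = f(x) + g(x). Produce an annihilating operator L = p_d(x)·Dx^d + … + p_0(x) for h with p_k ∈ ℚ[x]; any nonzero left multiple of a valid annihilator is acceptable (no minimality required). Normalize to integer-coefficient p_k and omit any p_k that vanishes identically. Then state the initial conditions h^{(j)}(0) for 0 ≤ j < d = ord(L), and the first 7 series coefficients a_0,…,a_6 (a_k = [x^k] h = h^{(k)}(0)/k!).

f: a_k = -3, 0, 24, 0, -32, 0, 256/15, …
g: a_k = -1, -1, -3, -5, -11, -21, -43, …
Sum ⇒ L₀ = lclm(L_f,L_g) in ℚ(x)⟨Dx⟩.
L = (-368 - 1408·x + 256·x^2 - 512·x^3 - 2560·x^4 - 2048·x^5) + (176 - 336·x - 384·x^2 + 1024·x^3 + 384·x^4 - 1536·x^5 - 1024·x^6)·Dx + (-23 - 88·x + 16·x^2 - 32·x^3 - 160·x^4 - 128·x^5)·Dx^2 + (11 - 21·x - 24·x^2 + 64·x^3 + 24·x^4 - 96·x^5 - 64·x^6)·Dx^3  (order 3).
h: a_k = -4, -1, 21, -5, -43, -21, -389/15, …
ICs: h(0) = -4, h′(0) = -1, h′′(0) = 42.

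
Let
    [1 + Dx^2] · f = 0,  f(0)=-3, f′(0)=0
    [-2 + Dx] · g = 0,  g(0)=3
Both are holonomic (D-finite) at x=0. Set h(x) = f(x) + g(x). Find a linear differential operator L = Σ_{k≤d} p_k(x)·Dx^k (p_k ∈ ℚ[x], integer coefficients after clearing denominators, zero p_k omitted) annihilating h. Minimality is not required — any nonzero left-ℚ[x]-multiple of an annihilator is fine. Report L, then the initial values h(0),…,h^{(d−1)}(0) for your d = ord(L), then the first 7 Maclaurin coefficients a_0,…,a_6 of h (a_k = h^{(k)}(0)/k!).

f: a_k = -3, 0, 3/2, 0, -1/8, 0, 1/240, …
g: a_k = 3, 6, 6, 4, 2, 4/5, 4/15, …
Sum ⇒ L₀ = lclm(L_f,L_g) in ℚ(x)⟨Dx⟩.
L = -2 + Dx - 2·Dx^2 + Dx^3  (order 3).
h: a_k = 0, 6, 15/2, 4, 15/8, 4/5, 13/48, …
ICs: h(0) = 0, h′(0) = 6, h′′(0) = 15.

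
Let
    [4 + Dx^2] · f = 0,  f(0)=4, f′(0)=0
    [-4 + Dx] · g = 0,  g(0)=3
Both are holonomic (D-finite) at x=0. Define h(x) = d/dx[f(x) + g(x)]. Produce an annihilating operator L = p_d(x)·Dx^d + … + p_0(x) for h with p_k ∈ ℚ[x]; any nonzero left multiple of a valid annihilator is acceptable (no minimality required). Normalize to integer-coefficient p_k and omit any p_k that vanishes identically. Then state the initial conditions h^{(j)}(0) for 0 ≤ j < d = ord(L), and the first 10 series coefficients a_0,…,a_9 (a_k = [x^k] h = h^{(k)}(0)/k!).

f: a_k = 4, 0, -8, 0, 8/3, 0, -16/45, 0, 8/315, 0, …
g: a_k = 3, 12, 24, 32, 32, 128/5, 256/15, 1024/105, 512/105, 2048/945, …
f+g: L₀ = lclm(L_f,L_g), ord ≤ 2+1.
Differentiate: ansatz ord ≤ ord L₀ ⇒ L.
L = 16 - 4·Dx + 4·Dx^2 - Dx^3  (order 3).
h: a_k = 12, 32, 96, 416/3, 128, 1504/15, 1024/15, 12352/315, 2048/105, 24544/2835, …
ICs: h(0) = 12, h′(0) = 32, h′′(0) = 192.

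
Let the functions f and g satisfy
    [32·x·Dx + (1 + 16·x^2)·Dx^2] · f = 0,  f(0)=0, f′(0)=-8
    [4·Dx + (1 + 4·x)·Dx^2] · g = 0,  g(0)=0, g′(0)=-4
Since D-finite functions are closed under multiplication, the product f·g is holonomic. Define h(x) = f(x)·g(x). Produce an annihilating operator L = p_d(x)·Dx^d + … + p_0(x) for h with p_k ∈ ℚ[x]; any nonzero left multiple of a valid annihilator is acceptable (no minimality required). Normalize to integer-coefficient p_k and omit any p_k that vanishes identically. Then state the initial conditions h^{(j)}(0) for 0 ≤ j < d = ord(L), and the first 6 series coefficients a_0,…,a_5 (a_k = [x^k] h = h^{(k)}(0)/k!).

L = (1536 + 11264·x + 81920·x^2 + 638976·x^3 + 1966080·x^4 + 3407872·x^5 + 4194304·x^7)·Dx + (288 + 7936·x + 78848·x^2 + 495616·x^3 + 2228224·x^4 + 6094848·x^5 + 9175040·x^6 + 3145728·x^7 + 14680064·x^8)·Dx^2 + (48 + 1024·x + 12288·x^2 + 79872·x^3 + 368640·x^4 + 1277952·x^5 + 3145728·x^6 + 4718592·x^7 + 3145728·x^8 + 8388608·x^9)·Dx^3 + (5 + 72·x + 592·x^2 + 3584·x^3 + 16896·x^4 + 61440·x^5 + 172032·x^6 + 393216·x^7 + 589824·x^8 + 524288·x^9 + 1048576·x^10)·Dx^4  (order 4).
h: a_k = 0, 0, 32, -64, 0, -512/3, …
ICs: h(0) = 0, h′(0) = 0, h′′(0) = 64, h′′′(0) = -384.

f: a_k = 0, -8, 0, 128/3, 0, -2048/5, …
g: a_k = 0, -4, 8, -64/3, 64, -1024/5, …
L₀ := L_f ⊗_s L_g (sym. prod.), ord ≤ 4.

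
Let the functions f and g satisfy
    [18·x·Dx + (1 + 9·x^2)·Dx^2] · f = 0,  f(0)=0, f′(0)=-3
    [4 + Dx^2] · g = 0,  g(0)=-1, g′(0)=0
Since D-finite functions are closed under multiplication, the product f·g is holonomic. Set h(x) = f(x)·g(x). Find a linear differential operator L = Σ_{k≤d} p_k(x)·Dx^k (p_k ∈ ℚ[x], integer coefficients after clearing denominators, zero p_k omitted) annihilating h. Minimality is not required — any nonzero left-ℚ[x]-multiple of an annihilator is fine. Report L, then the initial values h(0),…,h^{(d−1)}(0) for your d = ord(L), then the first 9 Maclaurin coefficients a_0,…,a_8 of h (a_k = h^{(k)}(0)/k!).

L = (2080 + 50256·x^2 + 89424·x^4 + 186624·x^6 + 419904·x^8) + (3168·x + 38880·x^3 + 139968·x^5 + 419904·x^7)·Dx + (572 + 13788·x^2 + 33048·x^4 + 93312·x^6 + 209952·x^8)·Dx^2 + (792·x + 9720·x^3 + 34992·x^5 + 104976·x^7)·Dx^3 + (13 + 306·x^2 + 2673·x^4 + 11664·x^6 + 26244·x^8)·Dx^4  (order 4).
h: a_k = 0, 3, 0, -15, 0, 343/5, 0, -43669/105, 0, …
ICs: h(0) = 0, h′(0) = 3, h′′(0) = 0, h′′′(0) = -90.

f: a_k = 0, -3, 0, 9, 0, -243/5, 0, 2187/7, 0, …
g: a_k = -1, 0, 2, 0, -2/3, 0, 4/45, 0, -2/315, …
L₀ := L_f ⊗_s L_g (sym. prod.), ord ≤ 4.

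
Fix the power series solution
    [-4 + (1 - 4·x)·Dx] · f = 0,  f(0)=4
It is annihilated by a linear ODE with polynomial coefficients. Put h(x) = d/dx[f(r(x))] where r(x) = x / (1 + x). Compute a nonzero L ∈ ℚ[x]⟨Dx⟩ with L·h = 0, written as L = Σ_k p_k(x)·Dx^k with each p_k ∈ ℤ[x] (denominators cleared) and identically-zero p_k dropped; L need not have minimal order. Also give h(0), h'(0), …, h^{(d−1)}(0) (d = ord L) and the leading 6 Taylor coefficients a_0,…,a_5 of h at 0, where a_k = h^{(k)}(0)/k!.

f: a_k = 4, 16, 64, 256, 1024, 4096, …
Substitute x→r, Dx→(1/r')Dx; clear ⇒ L₀.
Derive L from L₀ (diff closure).
L = 6 + (-1 + 3·x)·Dx  (order 1).
h: a_k = 16, 96, 432, 1728, 6480, 23328, …
ICs: h(0) = 16.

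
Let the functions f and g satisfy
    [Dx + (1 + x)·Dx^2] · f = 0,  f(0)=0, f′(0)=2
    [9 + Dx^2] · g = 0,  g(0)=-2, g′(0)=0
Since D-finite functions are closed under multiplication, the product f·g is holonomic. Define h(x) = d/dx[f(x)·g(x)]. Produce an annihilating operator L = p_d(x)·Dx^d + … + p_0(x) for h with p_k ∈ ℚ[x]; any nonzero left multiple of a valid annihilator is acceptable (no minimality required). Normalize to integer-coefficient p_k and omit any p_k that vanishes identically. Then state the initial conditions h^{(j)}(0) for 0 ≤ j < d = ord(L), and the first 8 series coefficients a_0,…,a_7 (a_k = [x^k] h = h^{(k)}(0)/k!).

L = (13743 + 107892·x + 319302·x^2 + 475308·x^3 + 381267·x^4 + 157464·x^5 + 26244·x^6) + (4104 + 24192·x + 53460·x^2 + 56700·x^3 + 29160·x^4 + 5832·x^5)·Dx + (4020 + 27828·x + 76770·x^2 + 109512·x^3 + 85698·x^4 + 34992·x^5 + 5832·x^6)·Dx^2 + (456 + 2688·x + 5940·x^2 + 6300·x^3 + 3240·x^4 + 648·x^5)·Dx^3 + (277 + 1760·x + 4588·x^2 + 6300·x^3 + 4815·x^4 + 1944·x^5 + 324·x^6)·Dx^4  (order 4).
h: a_k = -4, 4, 50, -32, -83/2, 35/2, 361/20, -46/5, …
ICs: h(0) = -4, h′(0) = 4, h′′(0) = 100, h′′′(0) = -192.

f: a_k = 0, 2, -1, 2/3, -1/2, 2/5, -1/3, 2/7, …
g: a_k = -2, 0, 9, 0, -27/4, 0, 81/40, 0, …
Sym-product of L_f,L_g gives L₀ (≤ ord 4).
Differentiate: ansatz ord ≤ ord L₀ ⇒ L.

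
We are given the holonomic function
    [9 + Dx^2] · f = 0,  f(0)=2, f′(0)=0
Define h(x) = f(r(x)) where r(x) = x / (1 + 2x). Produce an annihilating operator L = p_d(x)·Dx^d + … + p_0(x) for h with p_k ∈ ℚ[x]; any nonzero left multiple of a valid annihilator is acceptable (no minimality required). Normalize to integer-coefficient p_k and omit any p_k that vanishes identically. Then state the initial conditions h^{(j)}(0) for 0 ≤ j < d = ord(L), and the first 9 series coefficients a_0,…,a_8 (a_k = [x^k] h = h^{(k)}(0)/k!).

f: a_k = 2, 0, -9, 0, 27/4, 0, -81/40, 0, 729/2240, …
L₀ from L_f via x↦r, Dx↦r'^{-1}Dx.
L = 9 + (4 + 24·x + 48·x^2 + 32·x^3)·Dx + (1 + 8·x + 24·x^2 + 32·x^3 + 16·x^4)·Dx^2  (order 2).
h: a_k = 2, 0, -9, 36, -405/4, 234, -18081/40, 6723/10, -188955/448, …
ICs: h(0) = 2, h′(0) = 0.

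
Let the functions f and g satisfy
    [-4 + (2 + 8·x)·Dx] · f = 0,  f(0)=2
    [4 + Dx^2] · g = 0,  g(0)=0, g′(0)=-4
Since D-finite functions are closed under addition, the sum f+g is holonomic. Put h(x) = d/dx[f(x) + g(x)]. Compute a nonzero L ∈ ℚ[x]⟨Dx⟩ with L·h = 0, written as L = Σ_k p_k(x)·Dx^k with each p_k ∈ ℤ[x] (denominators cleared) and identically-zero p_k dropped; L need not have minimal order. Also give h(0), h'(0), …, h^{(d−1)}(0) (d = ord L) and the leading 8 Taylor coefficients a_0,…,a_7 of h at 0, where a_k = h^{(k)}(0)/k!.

L = (-32 - 16·x - 32·x^2) + (-4 - 24·x - 48·x^2 - 64·x^3)·Dx + (-8 - 4·x - 8·x^2)·Dx^2 + (-1 - 6·x - 12·x^2 - 16·x^3)·Dx^3  (order 3).
h: a_k = 0, -8, 32, -80, 832/3, -1008, 166336/45, -13728, …
ICs: h(0) = 0, h′(0) = -8, h′′(0) = 64.

f: a_k = 2, 4, -4, 8, -20, 56, -168, 528, …
g: a_k = 0, -4, 0, 8/3, 0, -8/15, 0, 16/315, …
L₀ := lclm(L_f,L_g); ord L₀ ≤ 1+2.
Differentiate: ansatz ord ≤ ord L₀ ⇒ L.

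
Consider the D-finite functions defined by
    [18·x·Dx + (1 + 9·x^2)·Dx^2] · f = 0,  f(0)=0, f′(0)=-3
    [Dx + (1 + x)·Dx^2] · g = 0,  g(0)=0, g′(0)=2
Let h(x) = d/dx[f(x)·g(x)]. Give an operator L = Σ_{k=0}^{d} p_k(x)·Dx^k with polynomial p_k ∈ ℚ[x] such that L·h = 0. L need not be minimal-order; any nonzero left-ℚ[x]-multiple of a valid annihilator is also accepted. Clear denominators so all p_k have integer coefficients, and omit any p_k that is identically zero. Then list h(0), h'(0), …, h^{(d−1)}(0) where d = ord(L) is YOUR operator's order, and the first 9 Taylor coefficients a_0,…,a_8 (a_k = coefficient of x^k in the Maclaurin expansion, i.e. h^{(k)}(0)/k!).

f: a_k = 0, -3, 0, 9, 0, -243/5, 0, 2187/7, 0, …
g: a_k = 0, 2, -1, 2/3, -1/2, 2/5, -1/3, 2/7, -1/4, …
f·g: L₀ = L_f ⊗_s L_g, ord ≤ 2·2.
Differentiate: ansatz ord ≤ ord L₀ ⇒ L.
L = (1368 + 2700·x + 37584·x^2 + 95580·x^3 + 87480·x^4 + 37908·x^5 + 26244·x^7) + (1298 + 9180·x + 54612·x^2 + 194724·x^3 + 324000·x^4 + 271188·x^5 + 102060·x^6 + 78732·x^7 + 91854·x^8)·Dx + (76 + 2848·x + 12096·x^2 + 43992·x^3 + 117288·x^4 + 173016·x^5 + 139968·x^6 + 75816·x^7 + 78732·x^8 + 52488·x^9)·Dx^2 + (37 + 146·x + 901·x^2 + 2808·x^3 + 7362·x^4 + 15228·x^5 + 21546·x^6 + 17496·x^7 + 12393·x^8 + 13122·x^9 + 6561·x^10)·Dx^3  (order 3).
h: a_k = 0, -12, 9, 64, -75/2, -2772/5, 3157/10, 23808/5, -365877/140, …
ICs: h(0) = 0, h′(0) = -12, h′′(0) = 18.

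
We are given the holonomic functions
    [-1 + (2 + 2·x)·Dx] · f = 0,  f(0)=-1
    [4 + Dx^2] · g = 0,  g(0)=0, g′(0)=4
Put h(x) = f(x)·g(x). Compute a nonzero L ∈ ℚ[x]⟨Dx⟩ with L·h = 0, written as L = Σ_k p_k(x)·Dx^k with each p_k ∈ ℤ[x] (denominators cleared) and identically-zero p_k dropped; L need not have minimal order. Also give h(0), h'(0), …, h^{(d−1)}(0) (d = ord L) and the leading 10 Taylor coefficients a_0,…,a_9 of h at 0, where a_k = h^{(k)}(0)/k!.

L = (19 + 32·x + 16·x^2) + (-4 - 4·x)·Dx + (4 + 8·x + 4·x^2)·Dx^2  (order 2).
h: a_k = 0, -4, -2, 19/6, 13/12, -341/480, -67/320, 7687/80640, 17/32256, 216983/23224320, …
ICs: h(0) = 0, h′(0) = -4.

f: a_k = -1, -1/2, 1/8, -1/16, 5/128, -7/256, 21/1024, -33/2048, 429/32768, -715/65536, …
g: a_k = 0, 4, 0, -8/3, 0, 8/15, 0, -16/315, 0, 8/2835, …
f·g: L₀ = L_f ⊗_s L_g, ord ≤ 1·2.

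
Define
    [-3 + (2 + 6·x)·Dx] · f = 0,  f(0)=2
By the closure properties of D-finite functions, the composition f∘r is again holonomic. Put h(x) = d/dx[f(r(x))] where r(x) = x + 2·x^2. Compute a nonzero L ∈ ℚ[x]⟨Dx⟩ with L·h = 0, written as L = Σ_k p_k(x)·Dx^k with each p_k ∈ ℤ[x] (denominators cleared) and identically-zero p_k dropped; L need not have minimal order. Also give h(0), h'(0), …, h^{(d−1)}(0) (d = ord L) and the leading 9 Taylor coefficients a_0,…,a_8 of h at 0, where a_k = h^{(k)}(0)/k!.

f: a_k = 2, 3, -9/4, 27/8, -405/64, 1701/128, -15309/512, 72171/1024, -2814669/16384, …
Change of var in L_f (x↦r) gives L₀.
h₀' ⇒ L via d/dx closure of L₀.
L = 5 + (-2 - 14·x - 36·x^2 - 48·x^3)·Dx  (order 1).
h: a_k = 3, 15/2, -135/8, 315/16, 2025/128, -33615/256, 292005/1024, -282285/2048, -35352855/32768, …
ICs: h(0) = 3.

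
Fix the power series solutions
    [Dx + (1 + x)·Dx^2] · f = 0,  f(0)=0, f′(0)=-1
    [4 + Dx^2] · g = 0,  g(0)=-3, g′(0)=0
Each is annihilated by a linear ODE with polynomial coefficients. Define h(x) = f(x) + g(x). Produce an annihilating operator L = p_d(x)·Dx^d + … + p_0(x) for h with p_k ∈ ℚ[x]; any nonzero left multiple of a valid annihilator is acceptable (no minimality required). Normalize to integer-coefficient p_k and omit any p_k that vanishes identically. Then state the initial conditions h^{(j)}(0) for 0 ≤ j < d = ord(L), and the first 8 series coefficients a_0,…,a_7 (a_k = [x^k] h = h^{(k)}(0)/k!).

L = (20 + 16·x + 8·x^2)·Dx + (12 + 28·x + 24·x^2 + 8·x^3)·Dx^2 + (5 + 4·x + 2·x^2)·Dx^3 + (3 + 7·x + 6·x^2 + 2·x^3)·Dx^4  (order 4).
h: a_k = -3, -1, 13/2, -1/3, -7/4, -1/5, 13/30, -1/7, …
ICs: h(0) = -3, h′(0) = -1, h′′(0) = 13, h′′′(0) = -2.

f: a_k = 0, -1, 1/2, -1/3, 1/4, -1/5, 1/6, -1/7, …
g: a_k = -3, 0, 6, 0, -2, 0, 4/15, 0, …
f+g: L₀ = lclm(L_f,L_g), ord ≤ 2+2.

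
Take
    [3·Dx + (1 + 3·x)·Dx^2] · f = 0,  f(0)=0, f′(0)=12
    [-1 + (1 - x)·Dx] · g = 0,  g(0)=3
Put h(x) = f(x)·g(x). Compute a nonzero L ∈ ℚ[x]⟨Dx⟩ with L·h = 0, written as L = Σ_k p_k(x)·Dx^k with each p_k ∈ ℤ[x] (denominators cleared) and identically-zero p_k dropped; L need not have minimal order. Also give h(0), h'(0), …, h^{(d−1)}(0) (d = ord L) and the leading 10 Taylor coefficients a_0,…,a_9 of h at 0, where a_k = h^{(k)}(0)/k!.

L = 3 + (-1 + 9·x)·Dx + (-1 - 2·x + 3·x^2)·Dx^2  (order 2).
h: a_k = 0, 36, -18, 90, -153, 2151/5, -5139/5, 95247/35, -498411/70, 1338669/70, …
ICs: h(0) = 0, h′(0) = 36.

f: a_k = 0, 12, -18, 36, -81, 972/5, -486, 8748/7, -6561/2, 8748, …
g: a_k = 3, 3, 3, 3, 3, 3, 3, 3, 3, 3, …
f·g: L₀ = L_f ⊗_s L_g, ord ≤ 2·1.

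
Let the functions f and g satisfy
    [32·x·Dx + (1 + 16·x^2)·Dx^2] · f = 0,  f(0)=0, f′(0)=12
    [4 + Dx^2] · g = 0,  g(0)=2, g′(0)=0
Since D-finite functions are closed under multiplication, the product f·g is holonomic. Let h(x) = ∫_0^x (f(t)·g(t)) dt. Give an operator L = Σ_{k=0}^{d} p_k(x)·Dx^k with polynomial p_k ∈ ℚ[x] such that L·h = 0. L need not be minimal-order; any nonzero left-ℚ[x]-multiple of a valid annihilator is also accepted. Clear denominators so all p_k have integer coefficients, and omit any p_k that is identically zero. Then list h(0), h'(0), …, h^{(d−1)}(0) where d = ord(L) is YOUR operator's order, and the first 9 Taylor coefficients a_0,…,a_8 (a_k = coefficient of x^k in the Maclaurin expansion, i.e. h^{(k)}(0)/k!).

f: a_k = 0, 12, 0, -64, 0, 3072/5, 0, -49152/7, 0, …
g: a_k = 2, 0, -4, 0, 4/3, 0, -8/45, 0, 4/315, …
L₀ := L_f ⊗_s L_g (sym. prod.), ord ≤ 4.
h=∫₀ˣh₀: take L = L₀·Dx.
L = (1360 + 60416·x^2 + 106496·x^4 + 262144·x^6 + 1048576·x^8)·Dx + (2304·x + 45056·x^3 + 196608·x^5 + 1048576·x^7)·Dx^2 + (360 + 15872·x^2 + 36864·x^4 + 131072·x^6 + 524288·x^8)·Dx^3 + (576·x + 11264·x^3 + 49152·x^5 + 262144·x^7)·Dx^4 + (5 + 192·x^2 + 2560·x^4 + 16384·x^6 + 65536·x^8)·Dx^5  (order 5).
h: a_k = 0, 0, 12, 0, -44, 0, 3752/15, 0, -217724/105, …
ICs: h(0) = 0, h′(0) = 0, h′′(0) = 24, h′′′(0) = 0, h′′′′(0) = -1056.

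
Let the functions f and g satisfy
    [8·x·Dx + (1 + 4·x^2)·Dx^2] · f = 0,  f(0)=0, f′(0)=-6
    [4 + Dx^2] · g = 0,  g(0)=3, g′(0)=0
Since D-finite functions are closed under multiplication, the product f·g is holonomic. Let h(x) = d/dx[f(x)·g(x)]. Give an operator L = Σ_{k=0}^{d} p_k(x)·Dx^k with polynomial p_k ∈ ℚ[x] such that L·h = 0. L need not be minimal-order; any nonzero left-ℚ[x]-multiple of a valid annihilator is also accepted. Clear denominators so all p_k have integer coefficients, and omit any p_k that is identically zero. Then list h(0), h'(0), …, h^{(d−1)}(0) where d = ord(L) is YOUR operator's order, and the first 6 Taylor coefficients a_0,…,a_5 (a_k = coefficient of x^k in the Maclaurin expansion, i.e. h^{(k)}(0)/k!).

L = (880 + 9408·x^2 + 59008·x^4 + 49152·x^6 + 24576·x^8 + 16384·x^10 + 32768·x^12) + (544·x + 9088·x^3 + 35840·x^5 + 40960·x^7 + 40960·x^9 + 32768·x^11)·Dx + (240 + 2720·x^2 + 17088·x^4 + 18944·x^6 + 16384·x^8 + 16384·x^10 + 16384·x^12)·Dx^2 + (136·x + 2272·x^3 + 8960·x^5 + 10240·x^7 + 10240·x^9 + 8192·x^11)·Dx^3 + (5 + 92·x^2 + 584·x^4 + 1664·x^6 + 2560·x^8 + 3072·x^10 + 2048·x^12)·Dx^4  (order 4).
h: a_k = -18, 0, 180, 0, -588, 0, …
ICs: h(0) = -18, h′(0) = 0, h′′(0) = 360, h′′′(0) = 0.

f: a_k = 0, -6, 0, 8, 0, -96/5, …
g: a_k = 3, 0, -6, 0, 2, 0, …
f·g: L₀ = L_f ⊗_s L_g, ord ≤ 2·2.
Differentiate: ansatz ord ≤ ord L₀ ⇒ L.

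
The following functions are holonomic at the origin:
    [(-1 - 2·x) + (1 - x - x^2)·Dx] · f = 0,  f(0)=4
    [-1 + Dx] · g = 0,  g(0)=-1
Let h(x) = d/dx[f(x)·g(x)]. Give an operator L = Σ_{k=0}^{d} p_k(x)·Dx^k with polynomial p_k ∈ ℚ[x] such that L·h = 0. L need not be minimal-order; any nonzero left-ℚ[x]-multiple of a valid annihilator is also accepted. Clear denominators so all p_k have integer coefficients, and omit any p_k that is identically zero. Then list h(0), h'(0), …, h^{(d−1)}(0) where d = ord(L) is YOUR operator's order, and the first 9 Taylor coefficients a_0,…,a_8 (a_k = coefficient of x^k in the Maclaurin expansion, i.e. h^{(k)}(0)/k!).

L = (7 + 6·x - x^2 - 2·x^3 + x^4) + (-2 + x + 4·x^2 - x^4)·Dx  (order 1).
h: a_k = -8, -28, -68, -442/3, -893/3, -17347/30, -98221/90, -2542969/1260, -2645039/720, …
ICs: h(0) = -8.

f: a_k = 4, 4, 8, 12, 20, 32, 52, 84, 136, …
g: a_k = -1, -1, -1/2, -1/6, -1/24, -1/120, -1/720, -1/5040, -1/40320, …
L₀ := L_f ⊗_s L_g (sym. prod.), ord ≤ 1.
Differentiate: ansatz ord ≤ ord L₀ ⇒ L.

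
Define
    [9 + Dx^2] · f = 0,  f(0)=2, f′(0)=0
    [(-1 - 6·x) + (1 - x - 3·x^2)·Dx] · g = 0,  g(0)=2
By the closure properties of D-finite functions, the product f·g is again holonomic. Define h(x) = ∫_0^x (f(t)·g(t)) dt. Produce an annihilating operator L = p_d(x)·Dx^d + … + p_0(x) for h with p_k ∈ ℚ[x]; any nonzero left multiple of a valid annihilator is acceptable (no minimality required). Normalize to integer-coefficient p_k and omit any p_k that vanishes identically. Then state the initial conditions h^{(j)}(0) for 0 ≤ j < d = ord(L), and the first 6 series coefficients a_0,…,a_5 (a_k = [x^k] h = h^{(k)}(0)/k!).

L = (-3 + 9·x + 27·x^2)·Dx + (2 + 12·x)·Dx^2 + (-1 + x + 3·x^2)·Dx^3  (order 3).
h: a_k = 0, 4, 2, -2/3, 5/2, 7/2, …
ICs: h(0) = 0, h′(0) = 4, h′′(0) = 4.

f: a_k = 2, 0, -9, 0, 27/4, 0, …
g: a_k = 2, 2, 8, 14, 38, 80, …
Sym-product of L_f,L_g gives L₀ (≤ ord 2).
h=∫₀ˣh₀: take L = L₀·Dx.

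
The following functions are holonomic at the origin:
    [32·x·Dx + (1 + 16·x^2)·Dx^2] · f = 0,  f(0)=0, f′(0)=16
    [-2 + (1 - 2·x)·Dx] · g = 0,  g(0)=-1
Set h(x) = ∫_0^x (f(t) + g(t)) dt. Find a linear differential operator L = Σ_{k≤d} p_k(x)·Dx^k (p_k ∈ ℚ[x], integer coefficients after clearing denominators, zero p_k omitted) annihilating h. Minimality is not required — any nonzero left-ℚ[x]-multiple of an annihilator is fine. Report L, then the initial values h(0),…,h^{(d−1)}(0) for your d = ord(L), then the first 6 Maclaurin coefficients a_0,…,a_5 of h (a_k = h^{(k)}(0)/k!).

f: a_k = 0, 16, 0, -256/3, 0, 4096/5, …
g: a_k = -1, -2, -4, -8, -16, -32, …
Sum ⇒ L₀ = lclm(L_f,L_g) in ℚ(x)⟨Dx⟩.
h=∫h₀ ⇒ L = L₀·Dx.
L = (32 - 256·x - 1536·x^2)·Dx^2 + (-14 + 32·x + 160·x^2 - 1536·x^3)·Dx^3 + (1 + 6·x + 96·x^3 - 256·x^4)·Dx^4  (order 4).
h: a_k = 0, -1, 7, -4/3, -70/3, -16/5, …
ICs: h(0) = 0, h′(0) = -1, h′′(0) = 14, h′′′(0) = -8.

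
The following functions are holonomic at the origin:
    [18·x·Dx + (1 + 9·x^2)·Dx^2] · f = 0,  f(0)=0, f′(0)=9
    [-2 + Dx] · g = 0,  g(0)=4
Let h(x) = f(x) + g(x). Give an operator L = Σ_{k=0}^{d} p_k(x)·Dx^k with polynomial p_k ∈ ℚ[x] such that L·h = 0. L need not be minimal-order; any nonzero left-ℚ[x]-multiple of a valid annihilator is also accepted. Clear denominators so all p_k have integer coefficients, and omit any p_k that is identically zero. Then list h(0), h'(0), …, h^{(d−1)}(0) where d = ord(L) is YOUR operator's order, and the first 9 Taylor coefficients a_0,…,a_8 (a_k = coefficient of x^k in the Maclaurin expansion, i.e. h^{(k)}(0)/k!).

f: a_k = 0, 9, 0, -27, 0, 729/5, 0, -6561/7, 0, …
g: a_k = 4, 8, 8, 16/3, 8/3, 16/15, 16/45, 32/315, 8/315, …
L₀ := lclm(L_f,L_g); ord L₀ ≤ 2+1.
L = (18 - 36·x - 486·x^2 - 324·x^3)·Dx + (-11 + 207·x^2 - 162·x^4)·Dx^2 + (1 + 9·x + 18·x^2 + 81·x^3 + 81·x^4)·Dx^3  (order 3).
h: a_k = 4, 17, 8, -65/3, 8/3, 2203/15, 16/45, -295213/315, 8/315, …
ICs: h(0) = 4, h′(0) = 17, h′′(0) = 16.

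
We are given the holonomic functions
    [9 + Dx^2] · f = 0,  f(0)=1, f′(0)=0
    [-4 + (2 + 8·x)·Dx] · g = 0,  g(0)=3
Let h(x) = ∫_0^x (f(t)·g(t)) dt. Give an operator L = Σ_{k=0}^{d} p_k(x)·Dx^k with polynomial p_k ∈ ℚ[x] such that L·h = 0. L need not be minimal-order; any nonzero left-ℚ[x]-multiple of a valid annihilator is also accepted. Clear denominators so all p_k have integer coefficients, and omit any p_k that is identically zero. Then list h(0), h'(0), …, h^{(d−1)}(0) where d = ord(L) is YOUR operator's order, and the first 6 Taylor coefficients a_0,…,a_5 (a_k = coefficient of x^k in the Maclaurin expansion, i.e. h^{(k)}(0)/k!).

L = (21 + 72·x + 144·x^2)·Dx + (-4 - 16·x)·Dx^2 + (1 + 8·x + 16·x^2)·Dx^3  (order 3).
h: a_k = 0, 3, 3, -13/2, -15/4, 57/40, …
ICs: h(0) = 0, h′(0) = 3, h′′(0) = 6.

f: a_k = 1, 0, -9/2, 0, 27/8, 0, …
g: a_k = 3, 6, -6, 12, -30, 84, …
h₀=f·g: eliminate ⇒ L₀, order ≤ 2·1.
Integrate: L := L₀·Dx.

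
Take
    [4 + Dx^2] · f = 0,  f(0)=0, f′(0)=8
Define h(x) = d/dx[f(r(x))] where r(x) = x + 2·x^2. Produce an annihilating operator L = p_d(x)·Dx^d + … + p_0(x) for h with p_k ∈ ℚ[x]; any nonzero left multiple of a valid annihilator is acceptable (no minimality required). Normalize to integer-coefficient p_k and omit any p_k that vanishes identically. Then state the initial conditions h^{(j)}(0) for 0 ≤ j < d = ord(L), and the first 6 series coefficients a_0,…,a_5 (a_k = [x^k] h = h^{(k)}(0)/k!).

f: a_k = 0, 8, 0, -16/3, 0, 16/15, …
Substitute x→r, Dx→(1/r')Dx; clear ⇒ L₀.
h=h₀': d/dx-closure on L₀ ⇒ L.
L = (52 + 64·x + 384·x^2 + 1024·x^3 + 1024·x^4) + (-12 - 48·x)·Dx + (1 + 8·x + 16·x^2)·Dx^2  (order 2).
h: a_k = 8, 32, -16, -128, -944/3, -192, …
ICs: h(0) = 8, h′(0) = 32.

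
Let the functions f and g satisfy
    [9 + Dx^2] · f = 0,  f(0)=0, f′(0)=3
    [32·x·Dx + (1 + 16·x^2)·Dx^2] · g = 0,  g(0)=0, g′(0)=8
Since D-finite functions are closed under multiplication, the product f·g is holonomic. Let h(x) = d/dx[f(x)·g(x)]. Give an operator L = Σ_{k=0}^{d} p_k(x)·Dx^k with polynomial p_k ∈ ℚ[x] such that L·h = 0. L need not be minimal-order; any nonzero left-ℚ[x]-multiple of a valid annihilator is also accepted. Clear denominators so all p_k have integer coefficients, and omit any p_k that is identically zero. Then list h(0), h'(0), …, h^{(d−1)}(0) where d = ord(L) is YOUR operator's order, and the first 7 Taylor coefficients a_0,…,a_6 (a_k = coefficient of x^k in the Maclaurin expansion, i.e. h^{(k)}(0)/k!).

L = (2922993 + 113986656·x^2 + 3239661312·x^4 + 5952061440·x^6 + 4156489728·x^8 - 7644119040·x^10 + 110075314176·x^12) + (1760832·x + 128480256·x^3 + 1888911360·x^5 + 5308416000·x^7 + 15288238080·x^9 + 48922361856·x^11)·Dx + (341202 + 13887168·x^2 + 389230080·x^4 + 940474368·x^6 + 1603141632·x^8 + 3737124864·x^10 + 24461180928·x^12)·Dx^2 + (195648·x + 14275584·x^3 + 209879040·x^5 + 589824000·x^7 + 1698693120·x^9 + 5435817984·x^11)·Dx^3 + (1825 + 135776·x^2 + 3251968·x^4 + 31014912·x^6 + 126812160·x^8 + 509607936·x^10 + 1358954496·x^12)·Dx^4  (order 4).
h: a_k = 0, 48, 0, -656, 0, 8622, 0, …
ICs: h(0) = 0, h′(0) = 48, h′′(0) = 0, h′′′(0) = -3936.

f: a_k = 0, 3, 0, -9/2, 0, 81/40, 0, …
g: a_k = 0, 8, 0, -128/3, 0, 2048/5, 0, …
f·g: L₀ = L_f ⊗_s L_g, ord ≤ 2·2.
h=h₀': d/dx-closure on L₀ ⇒ L.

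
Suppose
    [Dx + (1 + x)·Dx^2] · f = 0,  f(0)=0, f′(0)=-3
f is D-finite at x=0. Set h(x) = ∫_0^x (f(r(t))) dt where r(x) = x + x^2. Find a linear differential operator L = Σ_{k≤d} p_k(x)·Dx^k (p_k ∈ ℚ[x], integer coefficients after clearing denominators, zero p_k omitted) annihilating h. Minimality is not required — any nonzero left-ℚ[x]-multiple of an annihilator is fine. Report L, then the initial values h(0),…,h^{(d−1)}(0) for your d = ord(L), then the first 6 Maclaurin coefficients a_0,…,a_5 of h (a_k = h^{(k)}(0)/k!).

L = (-1 + 2·x + 2·x^2)·Dx^2 + (1 + 3·x + 3·x^2 + 2·x^3)·Dx^3  (order 3).
h: a_k = 0, 0, -3/2, -1/2, 1/2, -3/20, …
ICs: h(0) = 0, h′(0) = 0, h′′(0) = -3.

f: a_k = 0, -3, 3/2, -1, 3/4, -3/5, …
h₀=f(r): pull back L_f along r ⇒ L₀.
h=∫h₀ ⇒ L = L₀·Dx.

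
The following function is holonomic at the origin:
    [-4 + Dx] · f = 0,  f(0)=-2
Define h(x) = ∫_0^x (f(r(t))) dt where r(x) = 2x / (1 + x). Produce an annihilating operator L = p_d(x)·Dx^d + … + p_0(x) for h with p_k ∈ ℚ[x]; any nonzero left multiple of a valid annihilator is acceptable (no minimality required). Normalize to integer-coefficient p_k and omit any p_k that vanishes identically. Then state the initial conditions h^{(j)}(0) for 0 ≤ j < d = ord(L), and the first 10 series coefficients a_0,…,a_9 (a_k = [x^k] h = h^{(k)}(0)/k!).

L = -8·Dx + (1 + 2·x + x^2)·Dx^2  (order 2).
h: a_k = 0, -2, -8, -16, -44/3, -16/15, 88/15, -368/315, -806/315, 752/315, …
ICs: h(0) = 0, h′(0) = -2.

f: a_k = -2, -8, -16, -64/3, -64/3, -256/15, -512/45, -2048/315, -1024/315, -4096/2835, …
L₀ from L_f via x↦r, Dx↦r'^{-1}Dx.
Integrate: L := L₀·Dx.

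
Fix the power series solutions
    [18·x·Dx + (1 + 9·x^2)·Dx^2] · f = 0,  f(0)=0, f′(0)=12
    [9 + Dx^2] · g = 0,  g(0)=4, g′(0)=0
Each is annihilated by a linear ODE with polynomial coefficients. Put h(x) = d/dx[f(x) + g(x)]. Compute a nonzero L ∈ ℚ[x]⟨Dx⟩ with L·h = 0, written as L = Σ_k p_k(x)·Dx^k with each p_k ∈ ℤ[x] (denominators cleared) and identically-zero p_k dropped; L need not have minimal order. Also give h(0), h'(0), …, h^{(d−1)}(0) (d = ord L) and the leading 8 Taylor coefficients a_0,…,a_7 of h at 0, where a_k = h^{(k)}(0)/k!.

f: a_k = 0, 12, 0, -36, 0, 972/5, 0, -8748/7, …
g: a_k = 4, 0, -18, 0, 27/2, 0, -81/20, 0, …
f+g: L₀ = lclm(L_f,L_g), ord ≤ 2+2.
h₀' ⇒ L via d/dx closure of L₀.
L = (-1782·x + 20412·x^3 + 13122·x^5) + (-9 + 567·x^2 + 6561·x^4 + 6561·x^6)·Dx + (-198·x + 2268·x^3 + 1458·x^5)·Dx^2 + (-1 + 63·x^2 + 729·x^4 + 729·x^6)·Dx^3  (order 3).
h: a_k = 12, -36, -108, 54, 972, -243/10, -8748, 729/140, …
ICs: h(0) = 12, h′(0) = -36, h′′(0) = -216.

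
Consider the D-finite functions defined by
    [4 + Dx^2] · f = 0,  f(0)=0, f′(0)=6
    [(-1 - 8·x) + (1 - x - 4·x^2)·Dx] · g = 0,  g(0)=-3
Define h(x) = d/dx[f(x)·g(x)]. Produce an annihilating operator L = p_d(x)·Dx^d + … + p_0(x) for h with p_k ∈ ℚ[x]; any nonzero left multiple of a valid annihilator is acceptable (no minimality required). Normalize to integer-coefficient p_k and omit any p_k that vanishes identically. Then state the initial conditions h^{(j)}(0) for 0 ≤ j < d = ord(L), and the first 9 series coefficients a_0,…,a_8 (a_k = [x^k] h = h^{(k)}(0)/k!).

f: a_k = 0, 6, 0, -4, 0, 4/5, 0, -8/105, 0, …
g: a_k = -3, -3, -15, -27, -87, -195, -543, -1323, -3495, …
f·g: L₀ = L_f ⊗_s L_g, ord ≤ 2·1.
Differentiate: ansatz ord ≤ ord L₀ ⇒ L.
L = (18 - 8·x - 28·x^2 + 32·x^3 + 64·x^4) + (4 + 34·x + 24·x^2 + 64·x^3)·Dx + (-1 + x^2 + 8·x^3 + 16·x^4)·Dx^2  (order 2).
h: a_k = -18, -36, -234, -600, -2322, -31932/5, -102262/5, -2010224/35, -5942938/35, …
ICs: h(0) = -18, h′(0) = -36.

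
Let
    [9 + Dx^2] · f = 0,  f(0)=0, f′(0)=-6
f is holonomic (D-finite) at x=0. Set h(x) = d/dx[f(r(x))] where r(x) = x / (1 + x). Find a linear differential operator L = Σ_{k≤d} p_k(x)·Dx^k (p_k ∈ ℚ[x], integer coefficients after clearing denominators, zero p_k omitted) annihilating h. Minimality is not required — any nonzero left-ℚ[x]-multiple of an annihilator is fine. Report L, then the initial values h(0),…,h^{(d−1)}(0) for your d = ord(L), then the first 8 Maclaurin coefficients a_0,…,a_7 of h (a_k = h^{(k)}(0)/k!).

f: a_k = 0, -6, 0, 9, 0, -81/20, 0, 243/280, …
Change of var in L_f (x↦r) gives L₀.
h=h₀': d/dx-closure on L₀ ⇒ L.
L = (15 + 12·x + 6·x^2) + (6 + 18·x + 18·x^2 + 6·x^3)·Dx + (1 + 4·x + 6·x^2 + 4·x^3 + x^4)·Dx^2  (order 2).
h: a_k = -6, 12, 9, -84, 879/4, -765/2, 19353/40, -1893/5, …
ICs: h(0) = -6, h′(0) = 12.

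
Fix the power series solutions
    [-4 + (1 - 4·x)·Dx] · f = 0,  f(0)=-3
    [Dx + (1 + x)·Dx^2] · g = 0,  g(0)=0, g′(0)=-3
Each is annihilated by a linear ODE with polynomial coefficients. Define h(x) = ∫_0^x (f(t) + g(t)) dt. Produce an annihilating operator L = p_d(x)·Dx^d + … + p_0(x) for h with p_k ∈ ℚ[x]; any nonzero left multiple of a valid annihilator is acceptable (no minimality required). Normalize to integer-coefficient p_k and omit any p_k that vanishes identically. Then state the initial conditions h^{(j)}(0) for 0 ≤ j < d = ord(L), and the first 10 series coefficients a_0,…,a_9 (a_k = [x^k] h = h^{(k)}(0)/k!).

f: a_k = -3, -12, -48, -192, -768, -3072, -12288, -49152, -196608, -786432, …
g: a_k = 0, -3, 3/2, -1, 3/4, -3/5, 1/2, -3/7, 3/8, -1/3, …
f+g: L₀ = lclm(L_f,L_g), ord ≤ 1+2.
h=∫₀ˣh₀: take L = L₀·Dx.
L = (112 + 32·x)·Dx^2 + (94 + 208·x + 64·x^2)·Dx^3 + (-9 + 23·x + 48·x^2 + 16·x^3)·Dx^4  (order 4).
h: a_k = 0, -3, -15/2, -31/2, -193/4, -3069/20, -5121/10, -24575/14, -344067/56, -524287/24, …
ICs: h(0) = 0, h′(0) = -3, h′′(0) = -15, h′′′(0) = -93.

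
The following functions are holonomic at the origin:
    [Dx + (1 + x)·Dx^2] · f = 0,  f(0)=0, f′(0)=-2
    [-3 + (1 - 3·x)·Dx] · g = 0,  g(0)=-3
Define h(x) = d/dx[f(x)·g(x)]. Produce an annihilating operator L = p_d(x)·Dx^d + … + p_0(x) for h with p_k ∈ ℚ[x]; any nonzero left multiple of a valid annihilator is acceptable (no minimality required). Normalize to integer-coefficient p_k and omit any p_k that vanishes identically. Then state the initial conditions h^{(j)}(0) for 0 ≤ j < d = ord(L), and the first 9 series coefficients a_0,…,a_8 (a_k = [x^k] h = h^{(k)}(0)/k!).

f: a_k = 0, -2, 1, -2/3, 1/2, -2/5, 1/3, -2/7, 1/4, …
g: a_k = -3, -9, -27, -81, -243, -729, -2187, -6561, -19683, …
h₀=f·g: eliminate ⇒ L₀, order ≤ 2·1.
Differentiate: ansatz ord ≤ ord L₀ ⇒ L.
L = 12 + (7 + 15·x)·Dx + (-1 + 2·x + 3·x^2)·Dx^2  (order 2).
h: a_k = 6, 30, 141, 558, 4197/2, 37743/5, 264261/10, 3170922/35, 42808287/140, …
ICs: h(0) = 6, h′(0) = 30.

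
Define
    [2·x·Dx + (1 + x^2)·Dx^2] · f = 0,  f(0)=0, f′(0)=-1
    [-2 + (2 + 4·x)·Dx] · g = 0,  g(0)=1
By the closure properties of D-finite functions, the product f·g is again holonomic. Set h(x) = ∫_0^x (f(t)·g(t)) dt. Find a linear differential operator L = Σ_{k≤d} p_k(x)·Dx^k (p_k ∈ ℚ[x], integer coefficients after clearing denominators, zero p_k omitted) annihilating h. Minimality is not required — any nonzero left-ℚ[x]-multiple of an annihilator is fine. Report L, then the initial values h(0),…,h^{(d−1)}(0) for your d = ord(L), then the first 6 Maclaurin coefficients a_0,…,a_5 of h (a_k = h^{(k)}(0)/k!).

f: a_k = 0, -1, 0, 1/3, 0, -1/5, …
g: a_k = 1, 1, -1/2, 1/2, -5/8, 7/8, …
Sym-product of L_f,L_g gives L₀ (≤ ord 2).
∫: right-multiply L₀ by Dx.
L = (3 - 2·x - x^2)·Dx + (-2 - 2·x + 6·x^2 + 4·x^3)·Dx^2 + (1 + 4·x + 5·x^2 + 4·x^3 + 4·x^4)·Dx^3  (order 3).
h: a_k = 0, 0, -1/2, -1/3, 5/24, -1/30, …
ICs: h(0) = 0, h′(0) = 0, h′′(0) = -1.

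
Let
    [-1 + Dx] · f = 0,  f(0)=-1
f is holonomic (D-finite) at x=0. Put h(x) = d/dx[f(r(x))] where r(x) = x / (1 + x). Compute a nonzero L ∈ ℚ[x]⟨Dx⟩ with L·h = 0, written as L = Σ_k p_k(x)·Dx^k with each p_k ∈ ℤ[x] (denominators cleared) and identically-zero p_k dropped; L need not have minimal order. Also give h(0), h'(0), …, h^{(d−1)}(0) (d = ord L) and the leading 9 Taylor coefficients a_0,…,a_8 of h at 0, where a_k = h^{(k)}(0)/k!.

f: a_k = -1, -1, -1/2, -1/6, -1/24, -1/120, -1/720, -1/5040, -1/40320, …
Change of var in L_f (x↦r) gives L₀.
h₀' ⇒ L via d/dx closure of L₀.
L = (-1 - 2·x) + (-1 - 2·x - x^2)·Dx  (order 1).
h: a_k = -1, 1, -1/2, -1/6, 19/24, -151/120, 1091/720, -7841/5040, 56519/40320, …
ICs: h(0) = -1.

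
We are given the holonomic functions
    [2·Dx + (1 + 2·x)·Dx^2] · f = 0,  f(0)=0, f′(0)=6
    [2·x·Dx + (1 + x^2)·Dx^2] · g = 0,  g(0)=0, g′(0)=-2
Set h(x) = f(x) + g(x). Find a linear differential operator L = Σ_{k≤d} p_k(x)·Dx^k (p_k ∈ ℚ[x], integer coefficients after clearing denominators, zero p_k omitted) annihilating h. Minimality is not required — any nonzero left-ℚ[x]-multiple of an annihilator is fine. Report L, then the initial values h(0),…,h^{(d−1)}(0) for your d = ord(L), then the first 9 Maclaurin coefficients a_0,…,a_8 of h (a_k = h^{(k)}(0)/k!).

f: a_k = 0, 6, -6, 8, -12, 96/5, -32, 384/7, -96, …
g: a_k = 0, -2, 0, 2/3, 0, -2/5, 0, 2/7, 0, …
Sum ⇒ L₀ = lclm(L_f,L_g) in ℚ(x)⟨Dx⟩.
L = (-2 - 12·x + 6·x^2 + 4·x^3)·Dx + (-5 - 4·x - 9·x^2 + 12·x^3 + 8·x^4)·Dx^2 + (-1 - x + 2·x^2 + x^3 + 3·x^4 + 2·x^5)·Dx^3  (order 3).
h: a_k = 0, 4, -6, 26/3, -12, 94/5, -32, 386/7, -96, …
ICs: h(0) = 0, h′(0) = 4, h′′(0) = -12.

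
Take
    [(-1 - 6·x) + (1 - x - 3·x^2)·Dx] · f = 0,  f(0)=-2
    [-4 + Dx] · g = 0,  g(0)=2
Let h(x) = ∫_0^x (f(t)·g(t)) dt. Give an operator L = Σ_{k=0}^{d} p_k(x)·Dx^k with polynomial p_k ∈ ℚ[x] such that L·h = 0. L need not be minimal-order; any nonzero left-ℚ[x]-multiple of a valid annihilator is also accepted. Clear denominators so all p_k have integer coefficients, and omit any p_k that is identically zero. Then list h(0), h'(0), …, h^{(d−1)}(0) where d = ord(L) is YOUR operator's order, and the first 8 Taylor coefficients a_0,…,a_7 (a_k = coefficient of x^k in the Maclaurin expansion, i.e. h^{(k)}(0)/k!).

L = (5 + 2·x - 12·x^2)·Dx + (-1 + x + 3·x^2)·Dx^2  (order 2).
h: a_k = 0, -4, -10, -64/3, -125/3, -1204/15, -7016/45, -2780/9, …
ICs: h(0) = 0, h′(0) = -4.

f: a_k = -2, -2, -8, -14, -38, -80, -194, -434, …
g: a_k = 2, 8, 16, 64/3, 64/3, 256/15, 512/45, 2048/315, …
L₀ := L_f ⊗_s L_g (sym. prod.), ord ≤ 1.
Integrate: L := L₀·Dx.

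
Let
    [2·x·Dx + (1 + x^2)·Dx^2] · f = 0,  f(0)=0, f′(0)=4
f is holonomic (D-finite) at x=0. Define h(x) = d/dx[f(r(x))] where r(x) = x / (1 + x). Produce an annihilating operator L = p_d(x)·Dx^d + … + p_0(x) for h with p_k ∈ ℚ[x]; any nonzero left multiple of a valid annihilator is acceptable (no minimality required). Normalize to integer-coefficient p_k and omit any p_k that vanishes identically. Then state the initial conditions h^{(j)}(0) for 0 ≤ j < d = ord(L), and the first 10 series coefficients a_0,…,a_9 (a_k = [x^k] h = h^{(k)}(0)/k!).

f: a_k = 0, 4, 0, -4/3, 0, 4/5, 0, -4/7, 0, 4/9, …
Change of var in L_f (x↦r) gives L₀.
Derive L from L₀ (diff closure).
L = (2 + 4·x) + (1 + 2·x + 2·x^2)·Dx  (order 1).
h: a_k = 4, -8, 8, 0, -16, 32, -32, 0, 64, -128, …
ICs: h(0) = 4.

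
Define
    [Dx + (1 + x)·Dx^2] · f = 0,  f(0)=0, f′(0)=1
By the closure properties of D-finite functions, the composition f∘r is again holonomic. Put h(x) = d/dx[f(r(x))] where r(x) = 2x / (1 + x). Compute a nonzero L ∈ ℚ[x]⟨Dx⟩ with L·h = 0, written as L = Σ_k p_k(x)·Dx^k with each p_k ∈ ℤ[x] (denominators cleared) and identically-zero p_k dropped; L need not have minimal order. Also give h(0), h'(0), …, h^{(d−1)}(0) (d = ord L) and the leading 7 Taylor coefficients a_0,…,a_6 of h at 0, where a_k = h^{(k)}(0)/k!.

L = (4 + 6·x) + (1 + 4·x + 3·x^2)·Dx  (order 1).
h: a_k = 2, -8, 26, -80, 242, -728, 2186, …
ICs: h(0) = 2.

f: a_k = 0, 1, -1/2, 1/3, -1/4, 1/5, -1/6, …
h₀=f(r): pull back L_f along r ⇒ L₀.
Derive L from L₀ (diff closure).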